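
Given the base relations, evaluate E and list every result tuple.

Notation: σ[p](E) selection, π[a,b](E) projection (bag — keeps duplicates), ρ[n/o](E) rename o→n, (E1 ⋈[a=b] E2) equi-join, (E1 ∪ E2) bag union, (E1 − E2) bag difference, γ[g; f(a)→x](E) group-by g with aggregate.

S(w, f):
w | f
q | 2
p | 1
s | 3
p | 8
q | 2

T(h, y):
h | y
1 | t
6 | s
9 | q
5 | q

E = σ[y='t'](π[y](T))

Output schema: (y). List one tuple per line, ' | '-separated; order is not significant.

Stepwise |·|:
  T → 4
  π[y](T) → 4
  σ[y='t'](π[y](T)) → 1

== RESULT ==
y
t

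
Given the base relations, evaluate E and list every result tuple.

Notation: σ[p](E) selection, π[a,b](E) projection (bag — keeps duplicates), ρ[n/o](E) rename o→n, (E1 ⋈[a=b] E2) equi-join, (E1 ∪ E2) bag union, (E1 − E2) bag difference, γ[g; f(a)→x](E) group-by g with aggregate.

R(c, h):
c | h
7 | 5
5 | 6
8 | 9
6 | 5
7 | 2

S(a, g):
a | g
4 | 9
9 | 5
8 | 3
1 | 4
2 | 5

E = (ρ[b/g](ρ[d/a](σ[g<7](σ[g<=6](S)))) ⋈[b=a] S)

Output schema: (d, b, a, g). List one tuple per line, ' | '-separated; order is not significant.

Per-node cardinality:
  S → 5
  σ[g<=6](S) → 4
  σ[g<7](σ[g<=6](S)) → 4
  ρ[d/a](σ[g<7](σ[g<=6](S))) → 4
  ρ[b/g](ρ[d/a](σ[g<7](σ[g<=6](S)))) → 4
  S → 5
  (ρ[b/g](ρ[d/a](σ[g<7](σ[g<=6](S)))) ⋈[b=a] S) → 1

== RESULT ==
d | b | a | g
1 | 4 | 4 | 9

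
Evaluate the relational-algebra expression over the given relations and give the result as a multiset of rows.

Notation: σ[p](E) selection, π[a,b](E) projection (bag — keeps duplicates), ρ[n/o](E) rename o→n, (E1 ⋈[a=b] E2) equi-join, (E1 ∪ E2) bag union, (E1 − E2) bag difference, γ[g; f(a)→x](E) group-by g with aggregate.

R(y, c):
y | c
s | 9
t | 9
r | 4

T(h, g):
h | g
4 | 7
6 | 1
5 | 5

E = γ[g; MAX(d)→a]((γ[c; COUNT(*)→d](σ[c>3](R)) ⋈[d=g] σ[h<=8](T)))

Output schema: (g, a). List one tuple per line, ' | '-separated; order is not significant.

Per-node cardinality:
  R → 3
  σ[c>3](R) → 3
  γ[c; COUNT(*)→d](σ[c>3](R)) → 2
  T → 3
  σ[h<=8](T) → 3
  (γ[c; COUNT(*)→d](σ[c>3](R)) ⋈[d=g] σ[h<=8](T)) → 1
  γ[g; MAX(d)→a]((γ[c; COUNT(*)→d](σ[c>3](R)) ⋈[d=g] σ[h<=8](T))) → 1

== RESULT ==
g | a
1 | 1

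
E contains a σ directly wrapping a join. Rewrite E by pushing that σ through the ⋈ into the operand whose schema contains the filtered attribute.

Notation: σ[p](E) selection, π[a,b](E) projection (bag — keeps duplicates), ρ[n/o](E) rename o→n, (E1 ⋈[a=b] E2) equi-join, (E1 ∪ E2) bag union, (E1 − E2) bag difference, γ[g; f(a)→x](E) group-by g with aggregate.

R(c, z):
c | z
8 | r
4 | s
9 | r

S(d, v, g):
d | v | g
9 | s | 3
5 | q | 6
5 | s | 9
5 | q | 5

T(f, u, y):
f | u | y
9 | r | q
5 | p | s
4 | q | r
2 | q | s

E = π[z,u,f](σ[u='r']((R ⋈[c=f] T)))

σ filters on u, owned by the right side.
E' = π[z,u,f]((R ⋈[c=f] σ[u='r'](T)))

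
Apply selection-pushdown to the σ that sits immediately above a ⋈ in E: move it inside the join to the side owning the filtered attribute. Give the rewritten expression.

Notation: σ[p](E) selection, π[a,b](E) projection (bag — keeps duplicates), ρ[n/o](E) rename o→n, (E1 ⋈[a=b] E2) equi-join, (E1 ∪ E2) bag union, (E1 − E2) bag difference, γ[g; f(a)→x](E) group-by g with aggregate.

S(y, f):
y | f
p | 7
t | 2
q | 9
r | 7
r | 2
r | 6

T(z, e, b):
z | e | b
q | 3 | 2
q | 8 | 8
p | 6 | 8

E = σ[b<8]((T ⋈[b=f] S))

σ filters on b, owned by the left side.
E' = (σ[b<8](T) ⋈[b=f] S)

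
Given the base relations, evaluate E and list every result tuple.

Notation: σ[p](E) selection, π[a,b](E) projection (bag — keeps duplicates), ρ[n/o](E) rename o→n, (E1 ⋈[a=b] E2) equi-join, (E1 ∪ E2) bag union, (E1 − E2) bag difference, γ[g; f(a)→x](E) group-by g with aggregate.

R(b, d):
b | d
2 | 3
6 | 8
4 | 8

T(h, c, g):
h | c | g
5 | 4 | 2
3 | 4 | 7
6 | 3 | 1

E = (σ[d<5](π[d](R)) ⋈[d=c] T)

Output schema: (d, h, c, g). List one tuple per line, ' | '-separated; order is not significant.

Subexpression sizes:
  R → 3
  π[d](R) → 3
  σ[d<5](π[d](R)) → 1
  T → 3
  (σ[d<5](π[d](R)) ⋈[d=c] T) → 1

== RESULT ==
d | h | c | g
3 | 6 | 3 | 1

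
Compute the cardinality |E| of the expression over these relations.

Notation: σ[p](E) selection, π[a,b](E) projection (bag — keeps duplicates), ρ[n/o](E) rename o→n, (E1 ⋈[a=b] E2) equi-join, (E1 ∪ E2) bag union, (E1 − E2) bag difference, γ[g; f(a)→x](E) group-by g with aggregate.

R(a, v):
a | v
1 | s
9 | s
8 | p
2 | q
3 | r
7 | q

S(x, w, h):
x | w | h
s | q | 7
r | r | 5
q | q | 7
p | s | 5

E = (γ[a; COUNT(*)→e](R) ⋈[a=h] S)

Per-node cardinality:
  R → 6
  γ[a; COUNT(*)→e](R) → 6
  S → 4
  (γ[a; COUNT(*)→e](R) ⋈[a=h] S) → 2

|E| = 2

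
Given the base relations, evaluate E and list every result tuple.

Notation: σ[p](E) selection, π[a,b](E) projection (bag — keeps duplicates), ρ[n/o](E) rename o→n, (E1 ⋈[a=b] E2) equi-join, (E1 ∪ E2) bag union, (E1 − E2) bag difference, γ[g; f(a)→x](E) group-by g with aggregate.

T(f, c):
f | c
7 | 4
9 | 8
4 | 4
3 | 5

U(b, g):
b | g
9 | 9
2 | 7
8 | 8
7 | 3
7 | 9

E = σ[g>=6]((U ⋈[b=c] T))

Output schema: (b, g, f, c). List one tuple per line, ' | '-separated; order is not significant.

Stepwise |·|:
  U → 5
  T → 4
  (U ⋈[b=c] T) → 1
  σ[g>=6]((U ⋈[b=c] T)) → 1

== RESULT ==
b | g | f | c
8 | 8 | 9 | 8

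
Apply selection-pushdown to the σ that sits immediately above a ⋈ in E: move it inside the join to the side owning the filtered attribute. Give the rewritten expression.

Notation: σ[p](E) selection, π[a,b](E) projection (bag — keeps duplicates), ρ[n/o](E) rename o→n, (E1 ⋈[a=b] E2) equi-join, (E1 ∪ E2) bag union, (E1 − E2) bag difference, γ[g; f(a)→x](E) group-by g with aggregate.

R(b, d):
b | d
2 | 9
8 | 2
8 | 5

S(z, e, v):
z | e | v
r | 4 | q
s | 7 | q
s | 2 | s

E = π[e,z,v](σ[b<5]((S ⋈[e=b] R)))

σ filters on b, owned by the right side.
E' = π[e,z,v]((S ⋈[e=b] σ[b<5](R)))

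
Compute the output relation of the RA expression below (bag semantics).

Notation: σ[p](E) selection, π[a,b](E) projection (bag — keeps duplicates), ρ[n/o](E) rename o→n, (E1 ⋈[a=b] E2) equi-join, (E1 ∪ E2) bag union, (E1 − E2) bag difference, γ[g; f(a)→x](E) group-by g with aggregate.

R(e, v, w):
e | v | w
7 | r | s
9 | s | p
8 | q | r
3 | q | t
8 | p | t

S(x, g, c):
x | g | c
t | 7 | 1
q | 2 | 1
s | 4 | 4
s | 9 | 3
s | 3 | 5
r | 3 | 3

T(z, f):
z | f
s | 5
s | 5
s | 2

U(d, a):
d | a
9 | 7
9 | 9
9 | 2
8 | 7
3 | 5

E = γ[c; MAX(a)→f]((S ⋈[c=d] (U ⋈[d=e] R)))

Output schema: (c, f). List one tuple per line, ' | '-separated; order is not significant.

Row counts bottom-up:
  S → 6
  U → 5
  R → 5
  (U ⋈[d=e] R) → 6
  (S ⋈[c=d] (U ⋈[d=e] R)) → 2
  γ[c; MAX(a)→f]((S ⋈[c=d] (U ⋈[d=e] R))) → 1

== RESULT ==
c | f
3 | 5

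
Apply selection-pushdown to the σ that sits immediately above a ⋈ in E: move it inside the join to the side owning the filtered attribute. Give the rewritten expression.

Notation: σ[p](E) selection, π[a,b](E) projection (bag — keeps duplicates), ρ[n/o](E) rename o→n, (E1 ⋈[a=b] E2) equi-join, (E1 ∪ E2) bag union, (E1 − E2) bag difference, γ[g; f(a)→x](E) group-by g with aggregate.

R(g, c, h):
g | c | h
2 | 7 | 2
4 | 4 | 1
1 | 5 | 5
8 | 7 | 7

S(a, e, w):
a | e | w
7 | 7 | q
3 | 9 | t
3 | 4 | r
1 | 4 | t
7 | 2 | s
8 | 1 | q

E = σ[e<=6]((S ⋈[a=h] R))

σ filters on e, owned by the left side.
E' = (σ[e<=6](S) ⋈[a=h] R)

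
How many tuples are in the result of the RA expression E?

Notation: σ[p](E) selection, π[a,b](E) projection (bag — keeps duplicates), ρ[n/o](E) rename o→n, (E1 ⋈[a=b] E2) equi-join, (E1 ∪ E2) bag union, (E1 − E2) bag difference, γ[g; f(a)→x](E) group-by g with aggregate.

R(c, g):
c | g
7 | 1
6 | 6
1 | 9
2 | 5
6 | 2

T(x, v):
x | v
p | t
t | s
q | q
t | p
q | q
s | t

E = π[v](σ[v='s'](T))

Subexpression sizes:
  T → 6
  σ[v='s'](T) → 1
  π[v](σ[v='s'](T)) → 1

|E| = 1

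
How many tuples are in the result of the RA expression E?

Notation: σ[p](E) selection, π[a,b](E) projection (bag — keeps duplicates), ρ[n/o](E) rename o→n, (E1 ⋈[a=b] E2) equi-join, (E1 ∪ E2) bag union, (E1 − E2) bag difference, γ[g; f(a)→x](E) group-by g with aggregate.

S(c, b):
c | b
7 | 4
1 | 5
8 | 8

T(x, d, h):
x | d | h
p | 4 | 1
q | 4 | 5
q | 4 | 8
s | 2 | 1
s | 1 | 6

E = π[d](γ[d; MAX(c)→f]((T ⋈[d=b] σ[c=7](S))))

Row counts bottom-up:
  T → 5
  S → 3
  σ[c=7](S) → 1
  (T ⋈[d=b] σ[c=7](S)) → 3
  γ[d; MAX(c)→f]((T ⋈[d=b] σ[c=7](S))) → 1
  π[d](γ[d; MAX(c)→f]((T ⋈[d=b] σ[c=7](S)))) → 1

|E| = 1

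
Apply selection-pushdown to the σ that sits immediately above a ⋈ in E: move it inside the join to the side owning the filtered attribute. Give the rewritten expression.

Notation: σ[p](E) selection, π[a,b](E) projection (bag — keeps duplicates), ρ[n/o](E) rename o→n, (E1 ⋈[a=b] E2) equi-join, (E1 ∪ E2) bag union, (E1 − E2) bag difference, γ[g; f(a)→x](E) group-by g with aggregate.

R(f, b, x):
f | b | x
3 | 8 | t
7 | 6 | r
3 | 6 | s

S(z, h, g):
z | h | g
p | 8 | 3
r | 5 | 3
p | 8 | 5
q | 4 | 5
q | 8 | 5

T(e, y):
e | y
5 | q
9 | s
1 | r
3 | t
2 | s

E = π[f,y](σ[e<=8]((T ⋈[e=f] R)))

σ filters on e, owned by the left side.
E' = π[f,y]((σ[e<=8](T) ⋈[e=f] R))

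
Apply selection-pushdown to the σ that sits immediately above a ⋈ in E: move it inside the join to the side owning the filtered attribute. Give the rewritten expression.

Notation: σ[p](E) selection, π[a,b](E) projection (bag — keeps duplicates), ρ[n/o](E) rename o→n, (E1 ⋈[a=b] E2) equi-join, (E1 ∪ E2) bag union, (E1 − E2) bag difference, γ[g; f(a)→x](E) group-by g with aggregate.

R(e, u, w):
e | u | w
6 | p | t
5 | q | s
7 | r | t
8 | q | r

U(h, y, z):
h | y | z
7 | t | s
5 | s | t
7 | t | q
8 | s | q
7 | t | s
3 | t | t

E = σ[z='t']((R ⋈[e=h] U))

σ filters on z, owned by the right side.
E' = (R ⋈[e=h] σ[z='t'](U))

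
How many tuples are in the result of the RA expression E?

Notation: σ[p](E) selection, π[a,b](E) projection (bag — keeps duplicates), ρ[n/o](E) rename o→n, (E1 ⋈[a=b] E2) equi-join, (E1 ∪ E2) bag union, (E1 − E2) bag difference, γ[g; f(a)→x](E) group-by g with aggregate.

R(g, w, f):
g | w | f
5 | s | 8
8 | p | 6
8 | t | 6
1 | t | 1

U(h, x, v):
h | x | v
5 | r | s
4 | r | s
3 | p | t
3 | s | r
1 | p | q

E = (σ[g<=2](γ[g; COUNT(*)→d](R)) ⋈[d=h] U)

Subexpression sizes:
  R → 4
  γ[g; COUNT(*)→d](R) → 3
  σ[g<=2](γ[g; COUNT(*)→d](R)) → 1
  U → 5
  (σ[g<=2](γ[g; COUNT(*)→d](R)) ⋈[d=h] U) → 1

|E| = 1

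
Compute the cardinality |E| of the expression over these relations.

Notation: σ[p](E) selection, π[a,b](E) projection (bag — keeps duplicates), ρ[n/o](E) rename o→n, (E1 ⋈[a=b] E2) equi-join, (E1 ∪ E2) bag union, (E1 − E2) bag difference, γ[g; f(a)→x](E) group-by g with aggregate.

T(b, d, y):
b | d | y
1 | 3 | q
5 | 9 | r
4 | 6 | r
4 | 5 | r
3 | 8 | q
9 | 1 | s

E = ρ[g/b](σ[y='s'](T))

Subexpression sizes:
  T → 6
  σ[y='s'](T) → 1
  ρ[g/b](σ[y='s'](T)) → 1

|E| = 1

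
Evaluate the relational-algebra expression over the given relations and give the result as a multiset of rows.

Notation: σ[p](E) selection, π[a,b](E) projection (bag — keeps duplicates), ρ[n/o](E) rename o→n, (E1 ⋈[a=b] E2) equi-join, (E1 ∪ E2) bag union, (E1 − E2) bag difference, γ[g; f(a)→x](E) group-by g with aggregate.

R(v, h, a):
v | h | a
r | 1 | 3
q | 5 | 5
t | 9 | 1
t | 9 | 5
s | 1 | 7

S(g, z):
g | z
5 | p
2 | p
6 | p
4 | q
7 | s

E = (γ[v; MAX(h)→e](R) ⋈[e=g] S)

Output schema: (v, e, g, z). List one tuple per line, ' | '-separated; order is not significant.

Subexpression sizes:
  R → 5
  γ[v; MAX(h)→e](R) → 4
  S → 5
  (γ[v; MAX(h)→e](R) ⋈[e=g] S) → 1

== RESULT ==
v | e | g | z
q | 5 | 5 | p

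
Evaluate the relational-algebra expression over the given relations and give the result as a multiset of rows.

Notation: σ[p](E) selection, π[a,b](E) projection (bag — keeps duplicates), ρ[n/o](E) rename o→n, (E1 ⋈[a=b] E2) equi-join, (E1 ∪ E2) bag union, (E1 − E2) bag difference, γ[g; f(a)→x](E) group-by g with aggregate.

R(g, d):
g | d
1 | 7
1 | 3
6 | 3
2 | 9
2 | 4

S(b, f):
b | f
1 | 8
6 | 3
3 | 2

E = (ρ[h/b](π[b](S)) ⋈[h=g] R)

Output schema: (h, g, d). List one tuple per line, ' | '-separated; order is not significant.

Per-node cardinality:
  S → 3
  π[b](S) → 3
  ρ[h/b](π[b](S)) → 3
  R → 5
  (ρ[h/b](π[b](S)) ⋈[h=g] R) → 3

== RESULT ==
h | g | d
1 | 1 | 3
1 | 1 | 7
6 | 6 | 3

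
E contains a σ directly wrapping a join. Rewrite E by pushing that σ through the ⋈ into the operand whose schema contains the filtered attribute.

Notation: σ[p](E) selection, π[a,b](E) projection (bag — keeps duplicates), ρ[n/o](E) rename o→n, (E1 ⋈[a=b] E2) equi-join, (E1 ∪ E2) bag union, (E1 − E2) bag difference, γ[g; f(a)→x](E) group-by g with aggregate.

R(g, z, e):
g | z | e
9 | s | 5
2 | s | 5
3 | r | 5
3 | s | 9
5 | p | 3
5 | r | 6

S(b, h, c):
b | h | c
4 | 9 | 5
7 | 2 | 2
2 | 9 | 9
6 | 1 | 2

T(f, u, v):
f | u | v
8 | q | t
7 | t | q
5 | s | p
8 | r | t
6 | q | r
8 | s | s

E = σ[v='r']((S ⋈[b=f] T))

σ filters on v, owned by the right side.
E' = (S ⋈[b=f] σ[v='r'](T))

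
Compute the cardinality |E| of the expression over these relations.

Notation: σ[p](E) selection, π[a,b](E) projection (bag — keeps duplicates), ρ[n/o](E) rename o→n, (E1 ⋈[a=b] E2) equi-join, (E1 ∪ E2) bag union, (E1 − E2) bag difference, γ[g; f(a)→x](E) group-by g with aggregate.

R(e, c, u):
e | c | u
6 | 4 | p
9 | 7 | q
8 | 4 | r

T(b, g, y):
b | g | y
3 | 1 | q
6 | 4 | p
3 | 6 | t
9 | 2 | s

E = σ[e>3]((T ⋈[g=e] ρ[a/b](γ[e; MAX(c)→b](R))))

Per-node cardinality:
  T → 4
  R → 3
  γ[e; MAX(c)→b](R) → 3
  ρ[a/b](γ[e; MAX(c)→b](R)) → 3
  (T ⋈[g=e] ρ[a/b](γ[e; MAX(c)→b](R))) → 1
  σ[e>3]((T ⋈[g=e] ρ[a/b](γ[e; MAX(c)→b](R)))) → 1

|E| = 1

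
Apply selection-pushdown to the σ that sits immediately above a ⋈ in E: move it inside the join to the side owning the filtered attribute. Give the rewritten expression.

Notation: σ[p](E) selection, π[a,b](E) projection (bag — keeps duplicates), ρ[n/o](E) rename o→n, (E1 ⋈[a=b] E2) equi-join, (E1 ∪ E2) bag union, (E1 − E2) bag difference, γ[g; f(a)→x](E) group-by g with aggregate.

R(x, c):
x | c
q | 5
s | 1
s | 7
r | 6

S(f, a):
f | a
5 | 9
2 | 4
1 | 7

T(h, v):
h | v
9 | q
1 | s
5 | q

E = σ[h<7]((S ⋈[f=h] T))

σ filters on h, owned by the right side.
E' = (S ⋈[f=h] σ[h<7](T))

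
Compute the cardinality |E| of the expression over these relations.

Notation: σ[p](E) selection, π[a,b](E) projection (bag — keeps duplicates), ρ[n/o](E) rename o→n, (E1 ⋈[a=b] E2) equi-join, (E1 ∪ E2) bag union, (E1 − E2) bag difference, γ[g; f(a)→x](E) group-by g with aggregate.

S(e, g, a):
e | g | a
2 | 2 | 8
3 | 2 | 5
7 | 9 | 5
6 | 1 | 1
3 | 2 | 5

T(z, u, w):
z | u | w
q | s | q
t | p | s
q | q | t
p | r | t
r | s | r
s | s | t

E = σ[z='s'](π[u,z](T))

Stepwise |·|:
  T → 6
  π[u,z](T) → 6
  σ[z='s'](π[u,z](T)) → 1

|E| = 1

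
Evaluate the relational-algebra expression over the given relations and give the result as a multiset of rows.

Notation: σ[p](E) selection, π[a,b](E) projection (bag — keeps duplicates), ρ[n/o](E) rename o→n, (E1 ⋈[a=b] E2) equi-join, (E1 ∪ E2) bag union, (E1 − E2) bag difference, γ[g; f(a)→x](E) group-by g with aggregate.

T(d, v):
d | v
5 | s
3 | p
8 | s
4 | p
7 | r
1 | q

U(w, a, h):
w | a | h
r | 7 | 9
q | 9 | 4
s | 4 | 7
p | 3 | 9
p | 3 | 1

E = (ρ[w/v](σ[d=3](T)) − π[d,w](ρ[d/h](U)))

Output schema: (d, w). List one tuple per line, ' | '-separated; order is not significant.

Subexpression sizes:
  T → 6
  σ[d=3](T) → 1
  ρ[w/v](σ[d=3](T)) → 1
  U → 5
  ρ[d/h](U) → 5
  π[d,w](ρ[d/h](U)) → 5
  (ρ[w/v](σ[d=3](T)) − π[d,w](ρ[d/h](U))) → 1

== RESULT ==
d | w
3 | p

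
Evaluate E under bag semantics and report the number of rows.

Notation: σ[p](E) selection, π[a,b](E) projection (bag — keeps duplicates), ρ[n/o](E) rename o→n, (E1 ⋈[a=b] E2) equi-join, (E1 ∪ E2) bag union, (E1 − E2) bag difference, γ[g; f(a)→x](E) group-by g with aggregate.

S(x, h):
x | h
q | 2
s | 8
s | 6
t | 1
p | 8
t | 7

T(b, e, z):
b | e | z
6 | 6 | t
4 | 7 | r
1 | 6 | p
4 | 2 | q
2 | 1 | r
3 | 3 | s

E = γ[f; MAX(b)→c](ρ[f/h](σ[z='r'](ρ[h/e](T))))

Stepwise |·|:
  T → 6
  ρ[h/e](T) → 6
  σ[z='r'](ρ[h/e](T)) → 2
  ρ[f/h](σ[z='r'](ρ[h/e](T))) → 2
  γ[f; MAX(b)→c](ρ[f/h](σ[z='r'](ρ[h/e](T)))) → 2

|E| = 2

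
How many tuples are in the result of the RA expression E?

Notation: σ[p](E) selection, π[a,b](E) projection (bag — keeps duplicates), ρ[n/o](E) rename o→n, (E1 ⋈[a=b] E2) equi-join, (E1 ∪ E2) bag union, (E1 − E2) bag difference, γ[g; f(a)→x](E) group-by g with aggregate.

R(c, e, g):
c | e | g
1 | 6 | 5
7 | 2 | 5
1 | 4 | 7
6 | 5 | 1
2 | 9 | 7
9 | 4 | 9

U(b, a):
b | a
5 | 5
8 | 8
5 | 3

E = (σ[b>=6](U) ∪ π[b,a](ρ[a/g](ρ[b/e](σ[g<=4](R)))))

Per-node cardinality:
  U → 3
  σ[b>=6](U) → 1
  R → 6
  σ[g<=4](R) → 1
  ρ[b/e](σ[g<=4](R)) → 1
  ρ[a/g](ρ[b/e](σ[g<=4](R))) → 1
  π[b,a](ρ[a/g](ρ[b/e](σ[g<=4](R)))) → 1
  (σ[b>=6](U) ∪ π[b,a](ρ[a/g](ρ[b/e](σ[g<=4](R))))) → 2

|E| = 2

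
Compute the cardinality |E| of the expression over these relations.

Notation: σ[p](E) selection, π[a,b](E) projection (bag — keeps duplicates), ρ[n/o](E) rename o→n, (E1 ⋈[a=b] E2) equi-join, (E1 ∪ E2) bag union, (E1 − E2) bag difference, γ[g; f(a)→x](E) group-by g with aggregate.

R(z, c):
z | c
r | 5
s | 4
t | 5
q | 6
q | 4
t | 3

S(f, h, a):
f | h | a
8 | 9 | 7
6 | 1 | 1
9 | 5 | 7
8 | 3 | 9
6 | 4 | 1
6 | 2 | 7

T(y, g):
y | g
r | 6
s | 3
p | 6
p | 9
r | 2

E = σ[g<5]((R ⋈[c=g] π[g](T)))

Subexpression sizes:
  R → 6
  T → 5
  π[g](T) → 5
  (R ⋈[c=g] π[g](T)) → 3
  σ[g<5]((R ⋈[c=g] π[g](T))) → 1

|E| = 1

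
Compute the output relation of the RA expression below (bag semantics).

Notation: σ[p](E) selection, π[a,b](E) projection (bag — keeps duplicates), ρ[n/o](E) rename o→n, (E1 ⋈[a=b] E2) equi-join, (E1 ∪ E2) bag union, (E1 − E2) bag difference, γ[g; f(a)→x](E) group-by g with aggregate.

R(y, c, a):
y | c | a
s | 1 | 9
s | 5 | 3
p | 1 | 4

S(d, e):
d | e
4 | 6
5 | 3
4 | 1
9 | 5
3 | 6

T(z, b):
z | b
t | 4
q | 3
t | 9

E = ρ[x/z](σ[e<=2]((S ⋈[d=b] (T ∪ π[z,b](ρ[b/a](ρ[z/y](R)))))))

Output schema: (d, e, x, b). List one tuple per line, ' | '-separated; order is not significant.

Subexpression sizes:
  S → 5
  T → 3
  R → 3
  ρ[z/y](R) → 3
  ρ[b/a](ρ[z/y](R)) → 3
  π[z,b](ρ[b/a](ρ[z/y](R))) → 3
  (T ∪ π[z,b](ρ[b/a](ρ[z/y](R)))) → 6
  (S ⋈[d=b] (T ∪ π[z,b](ρ[b/a](ρ[z/y](R))))) → 8
  σ[e<=2]((S ⋈[d=b] (T ∪ π[z,b](ρ[b/a](ρ[z/y](R)))))) → 2
  ρ[x/z](σ[e<=2]((S ⋈[d=b] (T ∪ π[z,b](ρ[b/a](ρ[z/y](R))))))) → 2

== RESULT ==
d | e | x | b
4 | 1 | p | 4
4 | 1 | t | 4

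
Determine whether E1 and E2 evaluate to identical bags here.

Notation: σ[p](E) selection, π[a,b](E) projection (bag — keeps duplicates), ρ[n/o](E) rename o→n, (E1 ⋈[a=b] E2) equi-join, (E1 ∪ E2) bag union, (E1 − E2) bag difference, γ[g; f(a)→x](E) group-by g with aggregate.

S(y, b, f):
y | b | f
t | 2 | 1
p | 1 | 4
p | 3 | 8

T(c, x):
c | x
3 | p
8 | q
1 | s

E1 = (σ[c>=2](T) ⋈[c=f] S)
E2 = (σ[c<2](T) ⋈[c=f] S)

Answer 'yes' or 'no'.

E1 stepwise |·|:
  T → 3
  σ[c>=2](T) → 2
  S → 3
  (σ[c>=2](T) ⋈[c=f] S) → 1
E2 stepwise |·|:
  T → 3
  σ[c<2](T) → 1
  S → 3
  (σ[c<2](T) ⋈[c=f] S) → 1

E1 result:
c | x | y | b | f
8 | q | p | 3 | 8
E2 result:
c | x | y | b | f
1 | s | t | 2 | 1
Witness: (8, 'q', 'p', 3, 8) appears 1× in E1 but 0× in E2.

no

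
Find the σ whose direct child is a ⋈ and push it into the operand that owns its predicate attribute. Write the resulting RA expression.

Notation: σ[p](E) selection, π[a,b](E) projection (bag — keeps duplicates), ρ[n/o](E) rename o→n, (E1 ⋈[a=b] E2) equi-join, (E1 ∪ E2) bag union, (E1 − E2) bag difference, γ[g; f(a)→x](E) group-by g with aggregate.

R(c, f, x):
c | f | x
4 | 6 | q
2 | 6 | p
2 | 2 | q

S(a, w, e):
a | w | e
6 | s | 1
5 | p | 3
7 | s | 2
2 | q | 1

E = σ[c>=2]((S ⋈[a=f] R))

σ filters on c, owned by the right side.
E' = (S ⋈[a=f] σ[c>=2](R))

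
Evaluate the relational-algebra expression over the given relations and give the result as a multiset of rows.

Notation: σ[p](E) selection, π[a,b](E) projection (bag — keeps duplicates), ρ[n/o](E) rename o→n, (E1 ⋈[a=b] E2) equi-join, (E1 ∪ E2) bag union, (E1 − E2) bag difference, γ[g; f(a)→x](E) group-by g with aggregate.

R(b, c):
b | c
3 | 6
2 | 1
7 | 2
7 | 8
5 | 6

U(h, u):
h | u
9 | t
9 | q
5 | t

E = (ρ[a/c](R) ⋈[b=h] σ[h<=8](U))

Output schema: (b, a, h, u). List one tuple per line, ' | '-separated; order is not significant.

Row counts bottom-up:
  R → 5
  ρ[a/c](R) → 5
  U → 3
  σ[h<=8](U) → 1
  (ρ[a/c](R) ⋈[b=h] σ[h<=8](U)) → 1

== RESULT ==
b | a | h | u
5 | 6 | 5 | t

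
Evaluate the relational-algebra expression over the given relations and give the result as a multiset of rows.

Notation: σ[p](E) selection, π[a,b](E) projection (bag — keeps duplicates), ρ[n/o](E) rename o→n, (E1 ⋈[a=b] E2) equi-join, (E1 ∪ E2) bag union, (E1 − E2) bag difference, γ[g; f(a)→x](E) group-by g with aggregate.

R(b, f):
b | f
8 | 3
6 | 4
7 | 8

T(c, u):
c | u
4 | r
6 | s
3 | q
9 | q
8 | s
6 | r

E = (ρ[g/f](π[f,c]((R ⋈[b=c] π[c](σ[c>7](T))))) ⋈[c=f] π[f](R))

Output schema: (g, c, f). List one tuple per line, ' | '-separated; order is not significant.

Subexpression sizes:
  R → 3
  T → 6
  σ[c>7](T) → 2
  π[c](σ[c>7](T)) → 2
  (R ⋈[b=c] π[c](σ[c>7](T))) → 1
  π[f,c]((R ⋈[b=c] π[c](σ[c>7](T)))) → 1
  ρ[g/f](π[f,c]((R ⋈[b=c] π[c](σ[c>7](T))))) → 1
  R → 3
  π[f](R) → 3
  (ρ[g/f](π[f,c]((R ⋈[b=c] π[c](σ[c>7](T))))) ⋈[c=f] π[f](R)) → 1

== RESULT ==
g | c | f
3 | 8 | 8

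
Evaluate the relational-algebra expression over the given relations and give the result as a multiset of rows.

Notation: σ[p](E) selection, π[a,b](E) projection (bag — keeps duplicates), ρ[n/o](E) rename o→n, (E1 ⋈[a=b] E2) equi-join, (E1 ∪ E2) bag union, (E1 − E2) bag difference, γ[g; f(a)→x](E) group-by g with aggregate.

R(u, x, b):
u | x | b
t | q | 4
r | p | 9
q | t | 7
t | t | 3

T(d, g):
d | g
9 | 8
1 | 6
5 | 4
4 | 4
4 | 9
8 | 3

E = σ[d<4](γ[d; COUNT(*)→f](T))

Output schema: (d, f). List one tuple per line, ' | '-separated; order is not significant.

Row counts bottom-up:
  T → 6
  γ[d; COUNT(*)→f](T) → 5
  σ[d<4](γ[d; COUNT(*)→f](T)) → 1

== RESULT ==
d | f
1 | 1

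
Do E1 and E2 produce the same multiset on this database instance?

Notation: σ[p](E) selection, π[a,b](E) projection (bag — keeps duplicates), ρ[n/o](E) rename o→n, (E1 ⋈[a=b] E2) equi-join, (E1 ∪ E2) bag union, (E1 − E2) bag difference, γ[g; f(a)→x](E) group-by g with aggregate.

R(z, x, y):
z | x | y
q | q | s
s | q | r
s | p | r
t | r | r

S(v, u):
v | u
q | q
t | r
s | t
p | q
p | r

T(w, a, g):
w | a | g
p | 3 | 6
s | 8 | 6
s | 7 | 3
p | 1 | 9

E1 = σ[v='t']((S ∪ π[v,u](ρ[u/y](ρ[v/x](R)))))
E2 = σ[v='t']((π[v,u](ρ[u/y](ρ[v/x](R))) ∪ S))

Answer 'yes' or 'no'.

E1 row counts bottom-up:
  S → 5
  R → 4
  ρ[v/x](R) → 4
  ρ[u/y](ρ[v/x](R)) → 4
  π[v,u](ρ[u/y](ρ[v/x](R))) → 4
  (S ∪ π[v,u](ρ[u/y](ρ[v/x](R)))) → 9
  σ[v='t']((S ∪ π[v,u](ρ[u/y](ρ[v/x](R))))) → 1
E2 row counts bottom-up:
  R → 4
  ρ[v/x](R) → 4
  ρ[u/y](ρ[v/x](R)) → 4
  π[v,u](ρ[u/y](ρ[v/x](R))) → 4
  S → 5
  (π[v,u](ρ[u/y](ρ[v/x](R))) ∪ S) → 9
  σ[v='t']((π[v,u](ρ[u/y](ρ[v/x](R))) ∪ S)) → 1

E1 and E2 produce the same multiset:
v | u
t | r

yes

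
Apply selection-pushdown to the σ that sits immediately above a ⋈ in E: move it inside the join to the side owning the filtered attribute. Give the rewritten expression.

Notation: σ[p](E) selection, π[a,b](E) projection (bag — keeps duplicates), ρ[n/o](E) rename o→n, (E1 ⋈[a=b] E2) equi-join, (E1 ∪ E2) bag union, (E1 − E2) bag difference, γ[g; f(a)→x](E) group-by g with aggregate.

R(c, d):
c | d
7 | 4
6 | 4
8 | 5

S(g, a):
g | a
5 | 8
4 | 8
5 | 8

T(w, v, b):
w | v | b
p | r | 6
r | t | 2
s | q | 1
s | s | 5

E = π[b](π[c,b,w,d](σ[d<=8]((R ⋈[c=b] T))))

σ filters on d, owned by the left side.
E' = π[b](π[c,b,w,d]((σ[d<=8](R) ⋈[c=b] T)))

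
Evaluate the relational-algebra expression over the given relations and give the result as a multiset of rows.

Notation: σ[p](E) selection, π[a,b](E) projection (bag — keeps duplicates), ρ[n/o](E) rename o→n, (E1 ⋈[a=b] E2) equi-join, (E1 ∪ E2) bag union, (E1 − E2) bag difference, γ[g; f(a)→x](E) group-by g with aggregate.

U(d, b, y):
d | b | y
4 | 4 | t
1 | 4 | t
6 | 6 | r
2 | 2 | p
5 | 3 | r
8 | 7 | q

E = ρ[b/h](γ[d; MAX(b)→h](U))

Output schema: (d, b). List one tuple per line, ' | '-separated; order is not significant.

Subexpression sizes:
  U → 6
  γ[d; MAX(b)→h](U) → 6
  ρ[b/h](γ[d; MAX(b)→h](U)) → 6

== RESULT ==
d | b
1 | 4
2 | 2
4 | 4
5 | 3
6 | 6
8 | 7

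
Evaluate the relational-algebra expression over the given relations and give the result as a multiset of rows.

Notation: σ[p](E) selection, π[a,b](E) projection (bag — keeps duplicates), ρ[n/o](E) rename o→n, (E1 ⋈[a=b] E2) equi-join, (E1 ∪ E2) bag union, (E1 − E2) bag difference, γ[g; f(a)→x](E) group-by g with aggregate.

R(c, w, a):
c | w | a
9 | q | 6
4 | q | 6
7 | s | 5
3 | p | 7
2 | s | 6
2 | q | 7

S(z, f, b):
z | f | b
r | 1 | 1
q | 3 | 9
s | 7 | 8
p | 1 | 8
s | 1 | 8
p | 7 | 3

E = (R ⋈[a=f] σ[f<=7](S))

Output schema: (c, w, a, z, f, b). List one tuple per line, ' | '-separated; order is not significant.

Subexpression sizes:
  R → 6
  S → 6
  σ[f<=7](S) → 6
  (R ⋈[a=f] σ[f<=7](S)) → 4

== RESULT ==
c | w | a | z | f | b
2 | q | 7 | p | 7 | 3
2 | q | 7 | s | 7 | 8
3 | p | 7 | p | 7 | 3
3 | p | 7 | s | 7 | 8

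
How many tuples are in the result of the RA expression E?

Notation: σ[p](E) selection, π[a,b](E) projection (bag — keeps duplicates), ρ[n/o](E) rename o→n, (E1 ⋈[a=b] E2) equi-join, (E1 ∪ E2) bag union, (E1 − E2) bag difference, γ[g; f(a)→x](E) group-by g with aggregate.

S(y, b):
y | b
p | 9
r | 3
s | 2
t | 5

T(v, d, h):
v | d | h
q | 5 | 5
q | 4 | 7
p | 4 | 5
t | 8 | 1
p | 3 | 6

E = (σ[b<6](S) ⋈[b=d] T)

Row counts bottom-up:
  S → 4
  σ[b<6](S) → 3
  T → 5
  (σ[b<6](S) ⋈[b=d] T) → 2

|E| = 2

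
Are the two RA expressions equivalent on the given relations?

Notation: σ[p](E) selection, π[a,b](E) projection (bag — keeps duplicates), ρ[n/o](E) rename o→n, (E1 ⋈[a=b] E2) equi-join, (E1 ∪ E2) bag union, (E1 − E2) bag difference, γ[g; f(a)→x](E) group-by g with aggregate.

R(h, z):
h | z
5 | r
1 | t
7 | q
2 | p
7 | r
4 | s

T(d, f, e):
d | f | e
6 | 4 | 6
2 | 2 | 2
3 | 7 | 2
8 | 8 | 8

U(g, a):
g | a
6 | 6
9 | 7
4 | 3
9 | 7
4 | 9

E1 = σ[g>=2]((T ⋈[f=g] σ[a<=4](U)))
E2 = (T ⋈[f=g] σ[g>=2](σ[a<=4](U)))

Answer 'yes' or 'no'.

E1 row counts bottom-up:
  T → 4
  U → 5
  σ[a<=4](U) → 1
  (T ⋈[f=g] σ[a<=4](U)) → 1
  σ[g>=2]((T ⋈[f=g] σ[a<=4](U))) → 1
E2 row counts bottom-up:
  T → 4
  U → 5
  σ[a<=4](U) → 1
  σ[g>=2](σ[a<=4](U)) → 1
  (T ⋈[f=g] σ[g>=2](σ[a<=4](U))) → 1

E1 and E2 produce the same multiset:
d | f | e | g | a
6 | 4 | 6 | 4 | 3

yes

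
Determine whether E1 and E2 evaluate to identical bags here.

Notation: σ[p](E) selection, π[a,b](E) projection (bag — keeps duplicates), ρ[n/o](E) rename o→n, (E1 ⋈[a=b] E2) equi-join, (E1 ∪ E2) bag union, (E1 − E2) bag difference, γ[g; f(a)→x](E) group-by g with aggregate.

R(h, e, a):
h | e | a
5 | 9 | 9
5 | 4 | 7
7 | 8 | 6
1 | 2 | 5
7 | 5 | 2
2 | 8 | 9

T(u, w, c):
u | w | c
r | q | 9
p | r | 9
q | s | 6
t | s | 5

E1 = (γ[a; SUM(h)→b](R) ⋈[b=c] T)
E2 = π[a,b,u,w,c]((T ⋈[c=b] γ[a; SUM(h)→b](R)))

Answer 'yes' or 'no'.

E1 row counts bottom-up:
  R → 6
  γ[a; SUM(h)→b](R) → 5
  T → 4
  (γ[a; SUM(h)→b](R) ⋈[b=c] T) → 1
E2 row counts bottom-up:
  T → 4
  R → 6
  γ[a; SUM(h)→b](R) → 5
  (T ⋈[c=b] γ[a; SUM(h)→b](R)) → 1
  π[a,b,u,w,c]((T ⋈[c=b] γ[a; SUM(h)→b](R))) → 1

E1 and E2 produce the same multiset:
a | b | u | w | c
7 | 5 | t | s | 5

yes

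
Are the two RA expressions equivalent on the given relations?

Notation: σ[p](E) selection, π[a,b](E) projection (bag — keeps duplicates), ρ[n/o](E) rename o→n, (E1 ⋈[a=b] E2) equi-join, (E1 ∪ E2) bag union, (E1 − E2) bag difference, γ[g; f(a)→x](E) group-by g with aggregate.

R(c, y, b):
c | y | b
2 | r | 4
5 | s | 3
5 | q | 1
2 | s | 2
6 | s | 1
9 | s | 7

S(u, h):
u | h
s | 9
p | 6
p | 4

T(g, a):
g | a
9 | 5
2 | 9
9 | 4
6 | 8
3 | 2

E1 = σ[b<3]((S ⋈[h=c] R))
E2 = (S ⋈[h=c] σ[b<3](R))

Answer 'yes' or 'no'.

E1 per-node cardinality:
  S → 3
  R → 6
  (S ⋈[h=c] R) → 2
  σ[b<3]((S ⋈[h=c] R)) → 1
E2 per-node cardinality:
  S → 3
  R → 6
  σ[b<3](R) → 3
  (S ⋈[h=c] σ[b<3](R)) → 1

E1 and E2 produce the same multiset:
u | h | c | y | b
p | 6 | 6 | s | 1

yes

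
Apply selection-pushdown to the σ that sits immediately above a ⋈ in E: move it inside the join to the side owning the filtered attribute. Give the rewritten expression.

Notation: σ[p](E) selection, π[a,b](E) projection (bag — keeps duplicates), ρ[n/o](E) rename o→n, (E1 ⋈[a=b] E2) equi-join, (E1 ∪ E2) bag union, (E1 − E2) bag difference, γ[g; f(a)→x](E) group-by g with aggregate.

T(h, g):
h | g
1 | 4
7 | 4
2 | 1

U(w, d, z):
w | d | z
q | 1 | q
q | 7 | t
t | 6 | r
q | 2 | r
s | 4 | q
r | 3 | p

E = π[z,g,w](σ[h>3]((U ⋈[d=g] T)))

σ filters on h, owned by the right side.
E' = π[z,g,w]((U ⋈[d=g] σ[h>3](T)))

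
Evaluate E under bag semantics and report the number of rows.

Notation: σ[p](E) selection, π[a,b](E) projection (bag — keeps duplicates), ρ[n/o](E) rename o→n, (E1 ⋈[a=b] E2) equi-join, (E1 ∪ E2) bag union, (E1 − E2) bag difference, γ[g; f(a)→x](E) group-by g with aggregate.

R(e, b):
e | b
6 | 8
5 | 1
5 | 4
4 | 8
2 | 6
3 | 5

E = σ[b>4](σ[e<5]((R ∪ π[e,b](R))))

Per-node cardinality:
  R → 6
  R → 6
  π[e,b](R) → 6
  (R ∪ π[e,b](R)) → 12
  σ[e<5]((R ∪ π[e,b](R))) → 6
  σ[b>4](σ[e<5]((R ∪ π[e,b](R)))) → 6

|E| = 6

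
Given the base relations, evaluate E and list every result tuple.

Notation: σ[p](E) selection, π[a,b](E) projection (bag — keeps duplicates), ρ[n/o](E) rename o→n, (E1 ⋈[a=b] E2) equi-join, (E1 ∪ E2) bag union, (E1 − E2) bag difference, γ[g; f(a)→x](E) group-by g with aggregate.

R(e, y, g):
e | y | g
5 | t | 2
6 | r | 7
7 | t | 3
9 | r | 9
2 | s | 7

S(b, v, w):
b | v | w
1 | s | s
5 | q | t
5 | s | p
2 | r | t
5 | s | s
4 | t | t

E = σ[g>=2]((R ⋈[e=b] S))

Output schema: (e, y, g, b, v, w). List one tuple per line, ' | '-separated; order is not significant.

Per-node cardinality:
  R → 5
  S → 6
  (R ⋈[e=b] S) → 4
  σ[g>=2]((R ⋈[e=b] S)) → 4

== RESULT ==
e | y | g | b | v | w
2 | s | 7 | 2 | r | t
5 | t | 2 | 5 | q | t
5 | t | 2 | 5 | s | p
5 | t | 2 | 5 | s | s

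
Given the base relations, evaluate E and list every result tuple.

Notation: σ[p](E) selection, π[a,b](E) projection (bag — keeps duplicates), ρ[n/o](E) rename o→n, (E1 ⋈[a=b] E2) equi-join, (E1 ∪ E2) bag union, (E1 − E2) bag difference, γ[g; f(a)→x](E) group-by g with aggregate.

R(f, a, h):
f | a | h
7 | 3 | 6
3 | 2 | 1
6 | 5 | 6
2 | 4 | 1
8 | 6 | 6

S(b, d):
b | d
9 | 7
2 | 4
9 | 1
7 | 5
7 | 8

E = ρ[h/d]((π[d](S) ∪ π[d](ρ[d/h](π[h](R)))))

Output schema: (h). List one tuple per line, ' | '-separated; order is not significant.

Subexpression sizes:
  S → 5
  π[d](S) → 5
  R → 5
  π[h](R) → 5
  ρ[d/h](π[h](R)) → 5
  π[d](ρ[d/h](π[h](R))) → 5
  (π[d](S) ∪ π[d](ρ[d/h](π[h](R)))) → 10
  ρ[h/d]((π[d](S) ∪ π[d](ρ[d/h](π[h](R))))) → 10

== RESULT ==
h
1
1
1
4
5
6
6
6
7
8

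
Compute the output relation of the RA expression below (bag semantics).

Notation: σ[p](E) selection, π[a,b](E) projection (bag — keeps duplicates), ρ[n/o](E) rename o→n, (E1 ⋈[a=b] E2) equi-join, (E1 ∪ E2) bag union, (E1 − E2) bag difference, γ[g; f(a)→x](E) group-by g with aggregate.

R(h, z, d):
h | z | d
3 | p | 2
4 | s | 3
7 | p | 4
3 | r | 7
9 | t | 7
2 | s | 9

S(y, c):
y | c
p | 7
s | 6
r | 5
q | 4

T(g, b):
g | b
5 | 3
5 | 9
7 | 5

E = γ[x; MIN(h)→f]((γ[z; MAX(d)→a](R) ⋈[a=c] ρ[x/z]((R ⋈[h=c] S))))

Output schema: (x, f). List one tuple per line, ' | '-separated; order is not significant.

Subexpression sizes:
  R → 6
  γ[z; MAX(d)→a](R) → 4
  R → 6
  S → 4
  (R ⋈[h=c] S) → 2
  ρ[x/z]((R ⋈[h=c] S)) → 2
  (γ[z; MAX(d)→a](R) ⋈[a=c] ρ[x/z]((R ⋈[h=c] S))) → 3
  γ[x; MIN(h)→f]((γ[z; MAX(d)→a](R) ⋈[a=c] ρ[x/z]((R ⋈[h=c] S)))) → 2

== RESULT ==
x | f
p | 7
s | 4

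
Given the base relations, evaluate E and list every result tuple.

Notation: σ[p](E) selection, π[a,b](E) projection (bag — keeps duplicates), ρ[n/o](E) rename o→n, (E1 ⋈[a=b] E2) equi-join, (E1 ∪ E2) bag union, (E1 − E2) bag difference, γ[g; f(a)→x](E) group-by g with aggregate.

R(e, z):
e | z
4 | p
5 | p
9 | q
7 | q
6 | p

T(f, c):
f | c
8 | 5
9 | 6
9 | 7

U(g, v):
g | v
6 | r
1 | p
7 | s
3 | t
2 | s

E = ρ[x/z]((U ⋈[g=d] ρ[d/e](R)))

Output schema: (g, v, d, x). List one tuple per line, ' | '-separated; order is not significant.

Row counts bottom-up:
  U → 5
  R → 5
  ρ[d/e](R) → 5
  (U ⋈[g=d] ρ[d/e](R)) → 2
  ρ[x/z]((U ⋈[g=d] ρ[d/e](R))) → 2

== RESULT ==
g | v | d | x
6 | r | 6 | p
7 | s | 7 | q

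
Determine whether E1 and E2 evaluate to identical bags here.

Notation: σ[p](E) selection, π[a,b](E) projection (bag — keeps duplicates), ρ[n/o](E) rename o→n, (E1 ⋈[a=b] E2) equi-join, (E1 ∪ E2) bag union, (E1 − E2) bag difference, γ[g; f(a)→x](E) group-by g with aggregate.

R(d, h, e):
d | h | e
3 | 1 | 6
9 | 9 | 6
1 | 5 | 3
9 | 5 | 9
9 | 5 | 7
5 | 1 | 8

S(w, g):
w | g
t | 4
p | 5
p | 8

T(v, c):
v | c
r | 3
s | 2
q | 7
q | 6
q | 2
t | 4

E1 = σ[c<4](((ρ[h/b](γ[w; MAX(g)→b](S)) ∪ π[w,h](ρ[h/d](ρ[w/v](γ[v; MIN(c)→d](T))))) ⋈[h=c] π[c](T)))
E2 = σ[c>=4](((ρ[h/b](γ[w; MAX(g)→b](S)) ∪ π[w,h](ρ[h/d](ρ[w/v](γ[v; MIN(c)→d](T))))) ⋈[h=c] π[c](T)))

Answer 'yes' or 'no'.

E1 per-node cardinality:
  S → 3
  γ[w; MAX(g)→b](S) → 2
  ρ[h/b](γ[w; MAX(g)→b](S)) → 2
  T → 6
  γ[v; MIN(c)→d](T) → 4
  ρ[w/v](γ[v; MIN(c)→d](T)) → 4
  ρ[h/d](ρ[w/v](γ[v; MIN(c)→d](T))) → 4
  π[w,h](ρ[h/d](ρ[w/v](γ[v; MIN(c)→d](T)))) → 4
  (ρ[h/b](γ[w; MAX(g)→b](S)) ∪ π[w,h](ρ[h/d](ρ[w/v](γ[v; MIN(c)→d](T))))) → 6
  T → 6
  π[c](T) → 6
  ((ρ[h/b](γ[w; MAX(g)→b](S)) ∪ π[w,h](ρ[h/d](ρ[w/v](γ[v; MIN(c)→d](T))))) ⋈[h=c] π[c](T)) → 7
  σ[c<4](((ρ[h/b](γ[w; MAX(g)→b](S)) ∪ π[w,h](ρ[h/d](ρ[w/v](γ[v; MIN(c)→d](T))))) ⋈[h=c] π[c](T))) → 5
E2 per-node cardinality:
  S → 3
  γ[w; MAX(g)→b](S) → 2
  ρ[h/b](γ[w; MAX(g)→b](S)) → 2
  T → 6
  γ[v; MIN(c)→d](T) → 4
  ρ[w/v](γ[v; MIN(c)→d](T)) → 4
  ρ[h/d](ρ[w/v](γ[v; MIN(c)→d](T))) → 4
  π[w,h](ρ[h/d](ρ[w/v](γ[v; MIN(c)→d](T)))) → 4
  (ρ[h/b](γ[w; MAX(g)→b](S)) ∪ π[w,h](ρ[h/d](ρ[w/v](γ[v; MIN(c)→d](T))))) → 6
  T → 6
  π[c](T) → 6
  ((ρ[h/b](γ[w; MAX(g)→b](S)) ∪ π[w,h](ρ[h/d](ρ[w/v](γ[v; MIN(c)→d](T))))) ⋈[h=c] π[c](T)) → 7
  σ[c>=4](((ρ[h/b](γ[w; MAX(g)→b](S)) ∪ π[w,h](ρ[h/d](ρ[w/v](γ[v; MIN(c)→d](T))))) ⋈[h=c] π[c](T))) → 2

E1 result:
w | h | c
q | 2 | 2
q | 2 | 2
r | 3 | 3
s | 2 | 2
s | 2 | 2
E2 result:
w | h | c
t | 4 | 4
t | 4 | 4
Witness: ('q', 2, 2) appears 2× in E1 but 0× in E2.

no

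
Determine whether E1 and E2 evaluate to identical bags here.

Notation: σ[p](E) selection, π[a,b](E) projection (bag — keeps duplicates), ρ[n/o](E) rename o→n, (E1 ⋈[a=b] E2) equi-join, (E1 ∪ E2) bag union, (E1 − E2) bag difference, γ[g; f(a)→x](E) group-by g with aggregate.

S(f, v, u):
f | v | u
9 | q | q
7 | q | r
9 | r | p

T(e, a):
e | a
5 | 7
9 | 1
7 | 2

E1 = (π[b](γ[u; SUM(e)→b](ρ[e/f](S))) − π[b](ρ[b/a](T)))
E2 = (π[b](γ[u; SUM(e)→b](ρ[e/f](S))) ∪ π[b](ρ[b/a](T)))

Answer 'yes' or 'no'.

E1 row counts bottom-up:
  S → 3
  ρ[e/f](S) → 3
  γ[u; SUM(e)→b](ρ[e/f](S)) → 3
  π[b](γ[u; SUM(e)→b](ρ[e/f](S))) → 3
  T → 3
  ρ[b/a](T) → 3
  π[b](ρ[b/a](T)) → 3
  (π[b](γ[u; SUM(e)→b](ρ[e/f](S))) − π[b](ρ[b/a](T))) → 2
E2 row counts bottom-up:
  S → 3
  ρ[e/f](S) → 3
  γ[u; SUM(e)→b](ρ[e/f](S)) → 3
  π[b](γ[u; SUM(e)→b](ρ[e/f](S))) → 3
  T → 3
  ρ[b/a](T) → 3
  π[b](ρ[b/a](T)) → 3
  (π[b](γ[u; SUM(e)→b](ρ[e/f](S))) ∪ π[b](ρ[b/a](T))) → 6

E1 result:
b
9
9
E2 result:
b
1
2
7
7
9
9
Witness: (1,) appears 0× in E1 but 1× in E2.

no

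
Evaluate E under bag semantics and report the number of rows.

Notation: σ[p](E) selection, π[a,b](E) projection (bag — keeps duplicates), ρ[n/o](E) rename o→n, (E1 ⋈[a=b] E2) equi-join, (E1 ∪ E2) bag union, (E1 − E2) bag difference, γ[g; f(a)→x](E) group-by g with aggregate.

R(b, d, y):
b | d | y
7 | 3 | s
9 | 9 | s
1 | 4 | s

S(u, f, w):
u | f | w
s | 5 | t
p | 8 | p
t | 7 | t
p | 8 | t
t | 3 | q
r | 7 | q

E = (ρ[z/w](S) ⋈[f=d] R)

Subexpression sizes:
  S → 6
  ρ[z/w](S) → 6
  R → 3
  (ρ[z/w](S) ⋈[f=d] R) → 1

|E| = 1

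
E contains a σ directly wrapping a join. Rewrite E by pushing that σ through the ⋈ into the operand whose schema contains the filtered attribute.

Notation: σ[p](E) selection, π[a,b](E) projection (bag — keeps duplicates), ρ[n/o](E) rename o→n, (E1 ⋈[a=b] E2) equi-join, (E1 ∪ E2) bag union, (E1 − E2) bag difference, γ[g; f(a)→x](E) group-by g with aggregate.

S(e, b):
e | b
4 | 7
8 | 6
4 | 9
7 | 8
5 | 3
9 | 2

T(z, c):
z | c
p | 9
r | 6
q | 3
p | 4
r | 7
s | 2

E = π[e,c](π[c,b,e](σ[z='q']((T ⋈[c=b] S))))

σ filters on z, owned by the left side.
E' = π[e,c](π[c,b,e]((σ[z='q'](T) ⋈[c=b] S)))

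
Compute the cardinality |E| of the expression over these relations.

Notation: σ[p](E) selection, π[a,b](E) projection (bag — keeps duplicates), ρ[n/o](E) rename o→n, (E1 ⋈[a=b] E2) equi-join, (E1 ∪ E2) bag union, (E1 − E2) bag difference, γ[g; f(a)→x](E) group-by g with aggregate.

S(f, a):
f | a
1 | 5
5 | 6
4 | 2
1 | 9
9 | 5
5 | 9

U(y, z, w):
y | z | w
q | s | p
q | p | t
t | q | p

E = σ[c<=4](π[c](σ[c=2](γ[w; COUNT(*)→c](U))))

Row counts bottom-up:
  U → 3
  γ[w; COUNT(*)→c](U) → 2
  σ[c=2](γ[w; COUNT(*)→c](U)) → 1
  π[c](σ[c=2](γ[w; COUNT(*)→c](U))) → 1
  σ[c<=4](π[c](σ[c=2](γ[w; COUNT(*)→c](U)))) → 1

|E| = 1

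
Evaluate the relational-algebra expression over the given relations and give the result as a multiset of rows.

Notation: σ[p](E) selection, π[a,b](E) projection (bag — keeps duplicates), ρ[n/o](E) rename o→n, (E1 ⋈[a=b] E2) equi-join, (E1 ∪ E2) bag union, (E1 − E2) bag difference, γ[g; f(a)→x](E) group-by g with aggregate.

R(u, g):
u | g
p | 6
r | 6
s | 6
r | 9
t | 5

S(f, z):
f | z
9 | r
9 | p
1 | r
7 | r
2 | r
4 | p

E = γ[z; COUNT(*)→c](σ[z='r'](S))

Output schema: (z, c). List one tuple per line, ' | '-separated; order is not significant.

Per-node cardinality:
  S → 6
  σ[z='r'](S) → 4
  γ[z; COUNT(*)→c](σ[z='r'](S)) → 1

== RESULT ==
z | c
r | 4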